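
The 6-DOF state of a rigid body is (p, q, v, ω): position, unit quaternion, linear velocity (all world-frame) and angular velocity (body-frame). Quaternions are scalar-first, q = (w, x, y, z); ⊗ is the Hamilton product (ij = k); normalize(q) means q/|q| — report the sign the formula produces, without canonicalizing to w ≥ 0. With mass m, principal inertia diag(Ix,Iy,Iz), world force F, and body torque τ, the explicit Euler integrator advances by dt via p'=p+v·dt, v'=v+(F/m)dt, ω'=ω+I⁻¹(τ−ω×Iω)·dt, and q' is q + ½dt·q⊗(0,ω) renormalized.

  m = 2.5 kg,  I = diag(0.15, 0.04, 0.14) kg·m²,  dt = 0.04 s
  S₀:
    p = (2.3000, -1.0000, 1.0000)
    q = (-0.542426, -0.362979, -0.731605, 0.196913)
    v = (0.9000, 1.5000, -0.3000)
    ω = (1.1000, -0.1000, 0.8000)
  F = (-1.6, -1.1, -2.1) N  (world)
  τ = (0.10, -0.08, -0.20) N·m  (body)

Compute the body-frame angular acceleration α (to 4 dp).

α = (0.7200, -2.2200, -1.5150)

ω×(Iω) gyroscopic = (-0.0080, 0.0088, 0.0121)
(τ − ω×Iω)/I = (0.7200, -2.2200, -1.5150)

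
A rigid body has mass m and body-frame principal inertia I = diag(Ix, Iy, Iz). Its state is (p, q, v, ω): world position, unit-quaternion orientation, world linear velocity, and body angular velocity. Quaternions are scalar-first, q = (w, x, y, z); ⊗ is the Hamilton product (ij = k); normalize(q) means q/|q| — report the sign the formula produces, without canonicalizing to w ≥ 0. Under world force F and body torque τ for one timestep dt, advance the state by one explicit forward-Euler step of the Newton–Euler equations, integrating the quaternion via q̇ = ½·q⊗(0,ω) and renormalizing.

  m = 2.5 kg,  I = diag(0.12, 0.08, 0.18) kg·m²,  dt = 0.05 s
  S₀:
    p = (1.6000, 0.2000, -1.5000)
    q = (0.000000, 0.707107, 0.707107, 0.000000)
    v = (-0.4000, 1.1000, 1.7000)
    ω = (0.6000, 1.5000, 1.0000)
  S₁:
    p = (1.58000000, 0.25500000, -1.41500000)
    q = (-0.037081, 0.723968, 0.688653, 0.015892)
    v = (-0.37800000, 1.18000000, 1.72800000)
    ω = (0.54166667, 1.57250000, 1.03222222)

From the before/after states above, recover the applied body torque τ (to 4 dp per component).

τ = (0.0100, 0.0800, 0.0800)

rate change Δω = (-0.05833333, 0.07250000, 0.03222222)
I·α + gyro = (0.0100, 0.0800, 0.0800)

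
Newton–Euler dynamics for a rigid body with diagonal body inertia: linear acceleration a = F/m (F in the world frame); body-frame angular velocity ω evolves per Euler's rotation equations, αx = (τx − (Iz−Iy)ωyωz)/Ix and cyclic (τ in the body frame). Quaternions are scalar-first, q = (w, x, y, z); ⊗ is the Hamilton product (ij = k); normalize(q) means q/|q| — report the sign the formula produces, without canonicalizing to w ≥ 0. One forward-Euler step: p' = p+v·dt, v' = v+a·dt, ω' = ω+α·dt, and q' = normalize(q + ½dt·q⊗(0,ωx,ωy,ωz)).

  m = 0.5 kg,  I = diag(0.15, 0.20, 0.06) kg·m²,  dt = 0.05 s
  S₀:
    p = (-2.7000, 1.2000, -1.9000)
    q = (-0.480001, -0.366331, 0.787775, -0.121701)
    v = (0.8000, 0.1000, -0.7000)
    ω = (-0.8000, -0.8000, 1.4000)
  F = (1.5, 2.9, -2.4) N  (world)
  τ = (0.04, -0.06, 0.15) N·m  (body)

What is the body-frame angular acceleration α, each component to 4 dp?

ω×(Iω) gyroscopic = (0.1568, -0.1008, 0.0320)
angular accel α = (-0.7787, 0.2040, 1.9667)

α = (-0.7787, 0.2040, 1.9667)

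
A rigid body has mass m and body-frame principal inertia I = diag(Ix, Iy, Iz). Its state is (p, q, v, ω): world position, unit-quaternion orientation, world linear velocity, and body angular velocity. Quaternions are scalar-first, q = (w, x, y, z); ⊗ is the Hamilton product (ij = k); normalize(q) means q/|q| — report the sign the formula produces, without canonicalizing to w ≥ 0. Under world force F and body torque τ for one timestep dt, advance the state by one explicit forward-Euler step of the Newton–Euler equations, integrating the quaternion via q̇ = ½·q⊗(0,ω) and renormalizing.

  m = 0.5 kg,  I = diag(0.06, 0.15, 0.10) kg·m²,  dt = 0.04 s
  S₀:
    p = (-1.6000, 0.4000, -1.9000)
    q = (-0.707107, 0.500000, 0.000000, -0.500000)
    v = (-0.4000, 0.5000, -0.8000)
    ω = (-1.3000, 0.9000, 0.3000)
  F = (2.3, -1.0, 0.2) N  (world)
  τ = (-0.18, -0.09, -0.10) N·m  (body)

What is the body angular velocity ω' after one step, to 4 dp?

ω' = (-1.4110, 0.8718, 0.3021)

angular accel α = (-2.7750, -0.7040, 0.0530)
ω + α·dt = (-1.4110, 0.8718, 0.3021)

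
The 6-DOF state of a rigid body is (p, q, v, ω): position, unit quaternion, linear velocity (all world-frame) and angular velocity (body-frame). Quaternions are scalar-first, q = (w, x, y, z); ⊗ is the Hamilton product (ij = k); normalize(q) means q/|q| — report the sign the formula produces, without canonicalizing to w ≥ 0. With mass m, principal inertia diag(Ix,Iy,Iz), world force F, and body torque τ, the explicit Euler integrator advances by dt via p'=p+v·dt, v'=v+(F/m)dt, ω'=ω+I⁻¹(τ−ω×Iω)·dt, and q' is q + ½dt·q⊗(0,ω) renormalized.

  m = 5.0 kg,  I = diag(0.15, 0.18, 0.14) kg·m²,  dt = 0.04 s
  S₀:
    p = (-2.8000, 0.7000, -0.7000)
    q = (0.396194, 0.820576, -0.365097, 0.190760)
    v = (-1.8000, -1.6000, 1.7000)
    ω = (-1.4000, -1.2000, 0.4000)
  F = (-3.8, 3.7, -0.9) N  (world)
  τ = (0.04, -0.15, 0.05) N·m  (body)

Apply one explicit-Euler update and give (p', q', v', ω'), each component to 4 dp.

(τ − ω×Iω)/I = (0.1387, -0.8022, -0.0029)
ω + α·dt = (-1.3945, -1.2321, 0.3999)
2q̇ = q⊗(0,ω) = (0.6343860, -0.4717984, -1.0707272, -1.3373494)
updated quaternion q' = (0.4086, 0.8106, -0.3862, 0.1639)
new position p' = (-2.8720, 0.6360, -0.6320)
v' = v + a·dt = (-1.8304, -1.5704, 1.6928)

p' = (-2.8720, 0.6360, -0.6320)
q' = (0.4086, 0.8106, -0.3862, 0.1639)
v' = (-1.8304, -1.5704, 1.6928)
ω' = (-1.3945, -1.2321, 0.3999)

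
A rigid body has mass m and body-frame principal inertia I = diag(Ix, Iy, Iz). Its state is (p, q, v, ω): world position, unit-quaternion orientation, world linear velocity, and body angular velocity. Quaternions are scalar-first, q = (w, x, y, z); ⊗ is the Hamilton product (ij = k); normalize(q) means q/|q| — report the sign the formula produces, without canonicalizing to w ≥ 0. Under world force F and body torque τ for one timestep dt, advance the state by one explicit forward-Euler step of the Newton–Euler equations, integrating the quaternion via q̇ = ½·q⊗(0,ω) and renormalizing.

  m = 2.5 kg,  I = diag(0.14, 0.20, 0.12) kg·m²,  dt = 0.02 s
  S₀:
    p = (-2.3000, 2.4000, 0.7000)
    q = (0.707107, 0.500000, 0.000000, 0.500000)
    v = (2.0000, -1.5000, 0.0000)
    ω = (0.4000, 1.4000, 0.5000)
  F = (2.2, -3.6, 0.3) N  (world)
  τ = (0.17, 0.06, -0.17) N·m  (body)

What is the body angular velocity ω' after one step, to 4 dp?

gyro term ω×Iω = (-0.0560, 0.0040, 0.0336)
angular accel α = (1.6143, 0.2800, -1.6967)
ω' = ω + α·dt = (0.4323, 1.4056, 0.4661)

ω' = (0.4323, 1.4056, 0.4661)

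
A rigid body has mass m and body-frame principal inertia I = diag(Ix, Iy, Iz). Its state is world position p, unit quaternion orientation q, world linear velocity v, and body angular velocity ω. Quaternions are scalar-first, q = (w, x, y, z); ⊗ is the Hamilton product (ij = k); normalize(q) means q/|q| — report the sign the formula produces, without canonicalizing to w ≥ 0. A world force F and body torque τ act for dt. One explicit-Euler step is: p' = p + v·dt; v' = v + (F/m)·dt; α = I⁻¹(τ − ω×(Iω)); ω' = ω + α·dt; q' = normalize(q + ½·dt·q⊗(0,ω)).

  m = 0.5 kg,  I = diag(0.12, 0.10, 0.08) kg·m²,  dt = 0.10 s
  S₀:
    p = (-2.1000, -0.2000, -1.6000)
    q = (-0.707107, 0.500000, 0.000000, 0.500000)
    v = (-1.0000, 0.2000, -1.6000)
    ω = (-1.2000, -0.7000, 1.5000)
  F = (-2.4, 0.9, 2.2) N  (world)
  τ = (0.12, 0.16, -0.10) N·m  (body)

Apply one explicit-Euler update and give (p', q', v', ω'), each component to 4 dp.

gyro term ω×Iω = (0.0210, -0.0720, -0.0168)
α = I⁻¹(τ − ω×Iω) = (0.8250, 2.3200, -1.0400)
ω' = ω + α·dt = (-1.1175, -0.4680, 1.3960)
2q̇ = q⊗(0,ω) = (-0.1500000, 1.1985284, -0.8550251, -1.4106605)
q + ½dt·q⊗(0,ω), renormalized = (-0.7109, 0.5570, -0.0425, 0.4272)
a = (-4.8000, 1.8000, 4.4000)
p + v·dt = (-2.2000, -0.1800, -1.7600)
new velocity v' = (-1.4800, 0.3800, -1.1600)

p' = (-2.2000, -0.1800, -1.7600)
q' = (-0.7109, 0.5570, -0.0425, 0.4272)
v' = (-1.4800, 0.3800, -1.1600)
ω' = (-1.1175, -0.4680, 1.3960)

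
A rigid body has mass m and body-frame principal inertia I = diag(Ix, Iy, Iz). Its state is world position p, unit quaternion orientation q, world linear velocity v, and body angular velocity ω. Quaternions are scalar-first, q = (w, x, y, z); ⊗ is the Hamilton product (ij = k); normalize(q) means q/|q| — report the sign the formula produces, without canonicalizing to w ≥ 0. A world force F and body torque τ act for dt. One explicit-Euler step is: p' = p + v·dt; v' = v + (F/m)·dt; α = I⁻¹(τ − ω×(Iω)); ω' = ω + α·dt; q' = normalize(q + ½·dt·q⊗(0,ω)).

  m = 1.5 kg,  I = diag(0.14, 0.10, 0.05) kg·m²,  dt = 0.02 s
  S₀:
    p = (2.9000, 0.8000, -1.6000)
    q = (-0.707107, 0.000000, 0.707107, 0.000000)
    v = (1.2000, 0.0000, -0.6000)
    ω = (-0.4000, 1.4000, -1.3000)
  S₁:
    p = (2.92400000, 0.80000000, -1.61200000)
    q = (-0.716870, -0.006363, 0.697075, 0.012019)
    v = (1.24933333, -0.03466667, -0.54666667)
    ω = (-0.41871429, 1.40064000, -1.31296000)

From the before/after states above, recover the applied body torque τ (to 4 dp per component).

Δω = ω₁−ω₀ = (-0.01871429, 0.00064000, -0.01296000)
applied torque τ = (-0.0400, 0.0500, -0.0100)

τ = (-0.0400, 0.0500, -0.0100)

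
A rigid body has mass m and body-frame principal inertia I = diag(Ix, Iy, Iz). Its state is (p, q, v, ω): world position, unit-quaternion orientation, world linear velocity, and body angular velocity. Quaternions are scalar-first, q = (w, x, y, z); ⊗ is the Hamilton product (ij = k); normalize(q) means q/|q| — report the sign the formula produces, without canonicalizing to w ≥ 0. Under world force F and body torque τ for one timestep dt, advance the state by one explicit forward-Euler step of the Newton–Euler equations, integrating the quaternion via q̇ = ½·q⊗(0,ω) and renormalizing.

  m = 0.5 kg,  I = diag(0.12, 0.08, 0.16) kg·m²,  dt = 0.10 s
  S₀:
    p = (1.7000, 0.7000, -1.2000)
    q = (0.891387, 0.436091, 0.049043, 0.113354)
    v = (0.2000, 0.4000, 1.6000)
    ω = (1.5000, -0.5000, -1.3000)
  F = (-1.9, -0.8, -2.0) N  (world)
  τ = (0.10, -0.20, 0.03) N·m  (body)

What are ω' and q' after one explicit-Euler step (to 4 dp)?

ω' = (1.5400, -0.8475, -1.3000)
q' = (0.8628, 0.5000, 0.0633, 0.0406)

gyro term ω×Iω = (0.0520, 0.0780, 0.0300)
(τ − ω×Iω)/I = (0.4000, -3.4750, 0.0000)
ω' = ω + α·dt = (1.5400, -0.8475, -1.3000)
Hamilton product q⊗(0,ω) = (-0.4822548, 1.3300016, 0.2912558, -1.4504131)
updated quaternion q' = (0.8628, 0.5000, 0.0633, 0.0406)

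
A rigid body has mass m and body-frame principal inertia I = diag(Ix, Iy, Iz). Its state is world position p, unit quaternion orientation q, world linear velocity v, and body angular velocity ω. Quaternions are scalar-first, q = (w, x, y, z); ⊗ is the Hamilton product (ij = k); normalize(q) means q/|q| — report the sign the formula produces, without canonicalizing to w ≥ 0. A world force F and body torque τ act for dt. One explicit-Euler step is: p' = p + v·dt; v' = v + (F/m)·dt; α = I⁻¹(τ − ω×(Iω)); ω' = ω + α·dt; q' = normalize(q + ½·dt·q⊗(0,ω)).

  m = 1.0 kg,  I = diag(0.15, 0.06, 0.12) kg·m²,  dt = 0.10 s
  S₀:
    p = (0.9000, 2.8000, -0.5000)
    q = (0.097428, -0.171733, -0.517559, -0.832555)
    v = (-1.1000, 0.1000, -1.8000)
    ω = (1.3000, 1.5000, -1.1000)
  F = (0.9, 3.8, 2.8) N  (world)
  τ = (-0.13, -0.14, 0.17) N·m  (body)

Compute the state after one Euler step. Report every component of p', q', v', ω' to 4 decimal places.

α = I⁻¹(τ − ω×Iω) = (-0.2067, -1.6183, 2.8792)
new body rate ω' = (1.2793, 1.3382, -0.8121)
Hamilton product q⊗(0,ω) = (0.0837809, 1.9448038, -1.1250858, 0.3080564)
updated quaternion q' = (0.1010, -0.0740, -0.5702, -0.8119)
a = F/m = (0.9000, 3.8000, 2.8000)
new position p' = (0.7900, 2.8100, -0.6800)
v' = v + a·dt = (-1.0100, 0.4800, -1.5200)

p' = (0.7900, 2.8100, -0.6800)
q' = (0.1010, -0.0740, -0.5702, -0.8119)
v' = (-1.0100, 0.4800, -1.5200)
ω' = (1.2793, 1.3382, -0.8121)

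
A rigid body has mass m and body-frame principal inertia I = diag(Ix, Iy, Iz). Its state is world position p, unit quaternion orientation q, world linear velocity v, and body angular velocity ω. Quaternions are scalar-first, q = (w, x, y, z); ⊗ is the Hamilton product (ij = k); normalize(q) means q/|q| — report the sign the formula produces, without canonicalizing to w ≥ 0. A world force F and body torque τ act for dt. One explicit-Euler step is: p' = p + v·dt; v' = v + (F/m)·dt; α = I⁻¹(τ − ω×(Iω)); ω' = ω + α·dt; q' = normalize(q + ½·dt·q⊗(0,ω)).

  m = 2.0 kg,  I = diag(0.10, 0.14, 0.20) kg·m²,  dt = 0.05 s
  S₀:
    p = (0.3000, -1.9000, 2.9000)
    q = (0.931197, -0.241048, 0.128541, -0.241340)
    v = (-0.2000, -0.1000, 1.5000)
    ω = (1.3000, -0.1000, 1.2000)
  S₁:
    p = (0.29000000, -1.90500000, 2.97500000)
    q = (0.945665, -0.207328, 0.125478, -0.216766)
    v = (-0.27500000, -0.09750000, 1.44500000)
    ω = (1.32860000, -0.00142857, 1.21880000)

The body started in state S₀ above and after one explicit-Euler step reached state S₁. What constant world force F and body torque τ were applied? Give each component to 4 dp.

F = (-3.0000, 0.1000, -2.2000)
τ = (0.0500, 0.1200, 0.0700)

velocity change Δv = (-0.07500000, 0.00250000, -0.05500000)
applied force F = (-3.0000, 0.1000, -2.2000)
rate change Δω = (0.02860000, 0.09857143, 0.01880000)
ω₀×(Iω₀) = (-0.0072, -0.1560, -0.0052)
τ = I·(Δω/dt) + ω₀×(Iω₀) = (0.0500, 0.1200, 0.0700)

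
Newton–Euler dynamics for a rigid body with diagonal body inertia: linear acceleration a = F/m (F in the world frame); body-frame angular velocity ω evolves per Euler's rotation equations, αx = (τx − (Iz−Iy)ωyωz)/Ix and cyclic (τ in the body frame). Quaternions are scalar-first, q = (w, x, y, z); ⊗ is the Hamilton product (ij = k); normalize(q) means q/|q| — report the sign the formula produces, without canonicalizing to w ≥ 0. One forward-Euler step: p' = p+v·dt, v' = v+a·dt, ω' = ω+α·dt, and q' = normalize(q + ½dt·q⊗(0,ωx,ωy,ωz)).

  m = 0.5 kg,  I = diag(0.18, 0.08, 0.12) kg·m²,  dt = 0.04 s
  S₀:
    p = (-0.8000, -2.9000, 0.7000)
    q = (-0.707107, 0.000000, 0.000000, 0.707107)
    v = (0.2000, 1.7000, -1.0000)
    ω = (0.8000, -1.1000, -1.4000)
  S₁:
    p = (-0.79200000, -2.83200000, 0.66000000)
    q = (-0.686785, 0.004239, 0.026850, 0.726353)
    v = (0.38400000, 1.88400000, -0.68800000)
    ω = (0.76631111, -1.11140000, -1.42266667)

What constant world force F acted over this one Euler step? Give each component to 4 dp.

velocity change Δv = (0.18400000, 0.18400000, 0.31200000)
m·(v₁−v₀)/dt = (2.3000, 2.3000, 3.9000)

F = (2.3000, 2.3000, 3.9000)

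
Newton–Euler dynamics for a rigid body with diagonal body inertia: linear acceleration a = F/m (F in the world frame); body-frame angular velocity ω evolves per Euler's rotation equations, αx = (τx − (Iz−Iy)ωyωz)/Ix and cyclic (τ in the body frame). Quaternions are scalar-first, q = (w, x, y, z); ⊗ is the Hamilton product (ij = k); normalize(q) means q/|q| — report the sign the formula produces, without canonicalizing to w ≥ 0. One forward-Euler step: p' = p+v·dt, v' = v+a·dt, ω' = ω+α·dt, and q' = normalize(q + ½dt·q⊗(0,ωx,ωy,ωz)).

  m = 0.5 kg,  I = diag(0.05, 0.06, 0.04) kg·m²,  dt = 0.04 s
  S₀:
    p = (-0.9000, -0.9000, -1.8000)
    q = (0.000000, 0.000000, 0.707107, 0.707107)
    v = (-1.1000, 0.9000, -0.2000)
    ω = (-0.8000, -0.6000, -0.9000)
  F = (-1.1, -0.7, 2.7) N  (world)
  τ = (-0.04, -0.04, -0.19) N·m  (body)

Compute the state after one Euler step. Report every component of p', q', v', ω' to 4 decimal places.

p' = (-0.9440, -0.8640, -1.8080)
q' = (0.0212, -0.0042, 0.6955, 0.7182)
v' = (-1.1880, 0.8440, 0.0160)
ω' = (-0.8234, -0.6315, -1.0948)

a = F/m = (-2.2000, -1.4000, 5.4000)
p' = p + v·dt = (-0.9440, -0.8640, -1.8080)
v + (F/m)dt = (-1.1880, 0.8440, 0.0160)
precession coupling ω×(Iω) = (-0.0108, 0.0072, 0.0048)
(τ − ω×Iω)/I = (-0.5840, -0.7867, -4.8700)
ω + α·dt = (-0.8234, -0.6315, -1.0948)
Hamilton product q⊗(0,ω) = (1.0606605, -0.2121321, -0.5656856, 0.5656856)
updated quaternion q' = (0.0212, -0.0042, 0.6955, 0.7182)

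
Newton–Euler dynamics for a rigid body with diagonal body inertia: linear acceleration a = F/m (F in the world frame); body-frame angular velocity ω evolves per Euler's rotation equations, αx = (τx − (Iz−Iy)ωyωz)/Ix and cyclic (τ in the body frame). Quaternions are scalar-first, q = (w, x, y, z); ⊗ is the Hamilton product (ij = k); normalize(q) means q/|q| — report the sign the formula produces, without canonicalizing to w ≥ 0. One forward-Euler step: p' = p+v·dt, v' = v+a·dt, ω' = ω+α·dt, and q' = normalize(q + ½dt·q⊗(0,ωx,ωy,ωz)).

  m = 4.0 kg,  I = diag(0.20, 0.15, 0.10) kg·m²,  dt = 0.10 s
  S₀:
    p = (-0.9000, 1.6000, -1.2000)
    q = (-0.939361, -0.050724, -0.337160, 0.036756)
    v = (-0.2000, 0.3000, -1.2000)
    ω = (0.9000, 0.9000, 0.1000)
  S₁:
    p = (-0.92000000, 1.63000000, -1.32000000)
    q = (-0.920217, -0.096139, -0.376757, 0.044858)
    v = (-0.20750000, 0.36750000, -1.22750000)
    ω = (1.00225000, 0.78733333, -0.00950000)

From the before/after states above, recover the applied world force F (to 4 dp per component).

F = (-0.3000, 2.7000, -1.1000)

v₁ − v₀ = (-0.00750000, 0.06750000, -0.02750000)
m·(v₁−v₀)/dt = (-0.3000, 2.7000, -1.1000)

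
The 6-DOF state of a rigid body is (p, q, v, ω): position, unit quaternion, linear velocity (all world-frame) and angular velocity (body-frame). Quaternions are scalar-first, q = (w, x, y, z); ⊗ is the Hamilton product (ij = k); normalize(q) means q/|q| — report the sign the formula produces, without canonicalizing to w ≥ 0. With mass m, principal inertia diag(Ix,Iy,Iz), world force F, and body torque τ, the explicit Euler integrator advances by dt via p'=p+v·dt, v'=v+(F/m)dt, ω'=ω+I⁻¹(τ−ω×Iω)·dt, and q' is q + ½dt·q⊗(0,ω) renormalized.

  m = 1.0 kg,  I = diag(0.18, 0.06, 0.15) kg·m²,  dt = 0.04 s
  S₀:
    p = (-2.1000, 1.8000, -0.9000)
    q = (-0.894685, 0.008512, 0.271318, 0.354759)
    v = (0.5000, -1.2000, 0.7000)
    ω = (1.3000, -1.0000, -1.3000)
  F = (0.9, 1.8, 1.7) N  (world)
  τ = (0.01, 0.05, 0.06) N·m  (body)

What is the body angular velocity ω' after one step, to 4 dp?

ω' = (1.2762, -0.9329, -1.3256)

precession coupling ω×(Iω) = (0.1170, -0.0507, 0.1560)
(τ − ω×Iω)/I = (-0.5944, 1.6783, -0.6400)
ω' = ω + α·dt = (1.2762, -0.9329, -1.3256)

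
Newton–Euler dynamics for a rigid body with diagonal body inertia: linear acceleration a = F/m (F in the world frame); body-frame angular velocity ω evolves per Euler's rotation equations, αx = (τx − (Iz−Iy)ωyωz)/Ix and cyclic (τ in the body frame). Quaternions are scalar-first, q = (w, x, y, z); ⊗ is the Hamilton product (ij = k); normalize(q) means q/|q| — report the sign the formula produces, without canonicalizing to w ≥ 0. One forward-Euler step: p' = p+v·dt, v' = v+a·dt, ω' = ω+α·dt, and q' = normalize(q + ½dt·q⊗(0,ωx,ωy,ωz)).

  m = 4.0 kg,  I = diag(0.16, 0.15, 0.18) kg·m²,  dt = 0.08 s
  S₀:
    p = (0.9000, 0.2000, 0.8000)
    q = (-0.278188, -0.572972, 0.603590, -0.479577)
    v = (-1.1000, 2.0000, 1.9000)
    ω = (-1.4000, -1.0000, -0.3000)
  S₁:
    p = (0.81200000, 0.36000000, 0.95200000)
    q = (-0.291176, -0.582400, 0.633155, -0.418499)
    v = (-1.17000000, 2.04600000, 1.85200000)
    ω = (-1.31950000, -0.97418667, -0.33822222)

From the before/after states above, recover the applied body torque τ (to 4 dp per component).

τ = (0.1700, 0.0400, -0.1000)

rate change Δω = (0.08050000, 0.02581333, -0.03822222)
ω₀×(Iω₀) = (0.0090, -0.0084, -0.0140)
I·α + gyro = (0.1700, 0.0400, -0.1000)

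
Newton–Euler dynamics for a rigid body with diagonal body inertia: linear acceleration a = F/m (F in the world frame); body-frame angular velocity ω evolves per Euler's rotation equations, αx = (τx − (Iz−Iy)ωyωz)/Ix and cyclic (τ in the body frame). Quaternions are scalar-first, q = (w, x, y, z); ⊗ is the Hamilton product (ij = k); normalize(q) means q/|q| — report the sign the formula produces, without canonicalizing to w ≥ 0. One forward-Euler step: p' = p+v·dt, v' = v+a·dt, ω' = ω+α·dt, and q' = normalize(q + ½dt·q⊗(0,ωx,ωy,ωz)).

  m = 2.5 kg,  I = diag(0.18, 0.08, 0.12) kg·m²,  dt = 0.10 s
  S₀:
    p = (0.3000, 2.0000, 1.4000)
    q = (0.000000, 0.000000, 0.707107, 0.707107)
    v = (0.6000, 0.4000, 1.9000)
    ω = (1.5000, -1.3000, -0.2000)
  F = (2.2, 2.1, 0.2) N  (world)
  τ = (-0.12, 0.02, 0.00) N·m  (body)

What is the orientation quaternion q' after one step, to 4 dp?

q' = (0.0528, 0.0387, 0.7564, 0.6508)

2q̇ = q⊗(0,ω) = (1.0606605, 0.7778177, 1.0606605, -1.0606605)
q + ½dt·q⊗(0,ω), renormalized = (0.0528, 0.0387, 0.7564, 0.6508)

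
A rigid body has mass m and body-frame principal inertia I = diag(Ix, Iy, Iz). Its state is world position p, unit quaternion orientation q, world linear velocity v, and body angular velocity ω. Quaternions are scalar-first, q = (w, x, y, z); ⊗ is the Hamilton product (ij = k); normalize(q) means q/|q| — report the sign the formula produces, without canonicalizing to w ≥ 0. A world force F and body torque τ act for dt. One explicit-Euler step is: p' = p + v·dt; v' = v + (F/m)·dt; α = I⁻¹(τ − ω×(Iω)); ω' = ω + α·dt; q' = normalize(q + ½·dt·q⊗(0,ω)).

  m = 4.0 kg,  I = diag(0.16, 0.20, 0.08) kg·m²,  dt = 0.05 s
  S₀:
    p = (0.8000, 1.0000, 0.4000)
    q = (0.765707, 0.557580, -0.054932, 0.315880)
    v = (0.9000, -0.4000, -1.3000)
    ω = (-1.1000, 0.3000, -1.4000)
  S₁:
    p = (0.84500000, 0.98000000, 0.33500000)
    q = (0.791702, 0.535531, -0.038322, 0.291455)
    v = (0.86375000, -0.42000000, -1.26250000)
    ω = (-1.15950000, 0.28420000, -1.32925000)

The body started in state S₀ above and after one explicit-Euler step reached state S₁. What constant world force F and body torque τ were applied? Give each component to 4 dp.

velocity change Δv = (-0.03625000, -0.02000000, 0.03750000)
applied force F = (-2.9000, -1.6000, 3.0000)
rate change Δω = (-0.05950000, -0.01580000, 0.07075000)
ω₀×(Iω₀) = (0.0504, 0.1232, -0.0132)
applied torque τ = (-0.1400, 0.0600, 0.1000)

F = (-2.9000, -1.6000, 3.0000)
τ = (-0.1400, 0.0600, 0.1000)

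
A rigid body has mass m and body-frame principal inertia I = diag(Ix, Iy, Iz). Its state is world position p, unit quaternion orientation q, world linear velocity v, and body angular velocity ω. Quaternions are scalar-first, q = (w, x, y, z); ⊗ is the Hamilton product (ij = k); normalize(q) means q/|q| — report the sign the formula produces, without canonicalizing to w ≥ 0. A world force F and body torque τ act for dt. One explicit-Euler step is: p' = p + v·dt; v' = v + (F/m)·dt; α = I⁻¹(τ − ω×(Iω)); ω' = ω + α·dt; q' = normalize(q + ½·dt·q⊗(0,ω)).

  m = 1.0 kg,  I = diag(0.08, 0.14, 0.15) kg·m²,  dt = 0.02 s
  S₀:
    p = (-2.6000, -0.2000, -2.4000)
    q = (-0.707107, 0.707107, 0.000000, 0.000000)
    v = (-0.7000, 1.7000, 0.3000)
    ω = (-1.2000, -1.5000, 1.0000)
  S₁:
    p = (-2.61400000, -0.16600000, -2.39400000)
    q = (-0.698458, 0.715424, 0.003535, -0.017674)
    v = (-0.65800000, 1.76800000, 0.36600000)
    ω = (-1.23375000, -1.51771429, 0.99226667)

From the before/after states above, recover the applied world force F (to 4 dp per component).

velocity change Δv = (0.04200000, 0.06800000, 0.06600000)
applied force F = (2.1000, 3.4000, 3.3000)

F = (2.1000, 3.4000, 3.3000)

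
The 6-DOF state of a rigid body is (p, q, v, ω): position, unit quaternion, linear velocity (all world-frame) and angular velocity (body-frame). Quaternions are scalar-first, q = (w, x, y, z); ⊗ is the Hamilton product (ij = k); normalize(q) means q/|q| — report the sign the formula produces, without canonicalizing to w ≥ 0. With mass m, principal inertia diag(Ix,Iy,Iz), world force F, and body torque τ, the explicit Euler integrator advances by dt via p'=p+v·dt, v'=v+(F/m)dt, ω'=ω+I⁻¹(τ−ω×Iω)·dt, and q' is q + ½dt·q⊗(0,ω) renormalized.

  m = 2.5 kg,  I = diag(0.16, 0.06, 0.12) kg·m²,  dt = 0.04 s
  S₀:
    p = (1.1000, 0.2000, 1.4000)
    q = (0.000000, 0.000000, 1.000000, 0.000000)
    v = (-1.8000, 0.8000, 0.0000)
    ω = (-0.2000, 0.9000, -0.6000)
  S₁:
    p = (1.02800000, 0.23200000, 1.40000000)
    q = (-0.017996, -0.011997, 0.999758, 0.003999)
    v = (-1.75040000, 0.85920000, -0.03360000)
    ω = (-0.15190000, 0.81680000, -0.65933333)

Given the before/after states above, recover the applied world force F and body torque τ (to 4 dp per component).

F = (3.1000, 3.7000, -2.1000)
τ = (0.1600, -0.1200, -0.1600)

ω₁ − ω₀ = (0.04810000, -0.08320000, -0.05933333)
ω₀×(Iω₀) = (-0.0324, 0.0048, 0.0180)
I·α + gyro = (0.1600, -0.1200, -0.1600)
v₁ − v₀ = (0.04960000, 0.05920000, -0.03360000)
m·(v₁−v₀)/dt = (3.1000, 3.7000, -2.1000)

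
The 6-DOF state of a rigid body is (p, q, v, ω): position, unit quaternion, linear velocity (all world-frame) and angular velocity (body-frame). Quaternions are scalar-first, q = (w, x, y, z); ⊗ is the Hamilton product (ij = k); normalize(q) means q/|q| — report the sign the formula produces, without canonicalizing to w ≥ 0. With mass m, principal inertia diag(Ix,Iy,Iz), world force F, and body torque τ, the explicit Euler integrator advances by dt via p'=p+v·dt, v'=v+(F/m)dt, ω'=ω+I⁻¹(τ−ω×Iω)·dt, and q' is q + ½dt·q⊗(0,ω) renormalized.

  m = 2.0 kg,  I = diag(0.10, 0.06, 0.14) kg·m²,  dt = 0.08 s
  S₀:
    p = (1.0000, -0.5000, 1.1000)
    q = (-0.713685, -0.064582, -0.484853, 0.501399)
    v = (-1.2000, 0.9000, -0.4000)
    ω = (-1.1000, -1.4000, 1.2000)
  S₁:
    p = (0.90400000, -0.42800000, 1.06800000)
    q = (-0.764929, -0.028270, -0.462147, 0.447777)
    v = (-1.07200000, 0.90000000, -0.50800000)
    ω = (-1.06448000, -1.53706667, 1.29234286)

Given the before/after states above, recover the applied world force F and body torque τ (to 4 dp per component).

ω₁ − ω₀ = (0.03552000, -0.13706667, 0.09234286)
I·α + gyro = (-0.0900, -0.0500, 0.1000)
v₁ − v₀ = (0.12800000, 0.00000000, -0.10800000)
F = m·Δv/dt = (3.2000, 0.0000, -2.7000)

F = (3.2000, 0.0000, -2.7000)
τ = (-0.0900, -0.0500, 0.1000)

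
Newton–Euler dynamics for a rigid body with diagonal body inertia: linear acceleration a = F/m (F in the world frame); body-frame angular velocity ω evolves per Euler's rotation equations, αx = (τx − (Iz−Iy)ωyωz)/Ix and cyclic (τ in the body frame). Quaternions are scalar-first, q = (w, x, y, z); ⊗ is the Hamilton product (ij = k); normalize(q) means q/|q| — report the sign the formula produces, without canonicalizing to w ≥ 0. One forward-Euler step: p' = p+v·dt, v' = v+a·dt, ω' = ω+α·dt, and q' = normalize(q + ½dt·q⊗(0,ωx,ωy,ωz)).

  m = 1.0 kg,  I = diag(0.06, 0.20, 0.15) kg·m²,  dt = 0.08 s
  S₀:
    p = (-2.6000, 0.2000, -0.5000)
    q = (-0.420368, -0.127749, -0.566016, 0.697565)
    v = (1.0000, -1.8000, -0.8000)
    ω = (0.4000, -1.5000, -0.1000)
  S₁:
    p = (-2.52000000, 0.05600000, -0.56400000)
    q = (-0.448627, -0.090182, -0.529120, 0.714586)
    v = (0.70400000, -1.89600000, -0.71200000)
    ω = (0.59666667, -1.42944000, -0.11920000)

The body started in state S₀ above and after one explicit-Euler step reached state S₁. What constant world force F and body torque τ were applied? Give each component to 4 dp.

F = (-3.7000, -1.2000, 1.1000)
τ = (0.1400, 0.1800, -0.1200)

Δω = ω₁−ω₀ = (0.19666667, 0.07056000, -0.01920000)
applied torque τ = (0.1400, 0.1800, -0.1200)
v₁ − v₀ = (-0.29600000, -0.09600000, 0.08800000)
m·(v₁−v₀)/dt = (-3.7000, -1.2000, 1.1000)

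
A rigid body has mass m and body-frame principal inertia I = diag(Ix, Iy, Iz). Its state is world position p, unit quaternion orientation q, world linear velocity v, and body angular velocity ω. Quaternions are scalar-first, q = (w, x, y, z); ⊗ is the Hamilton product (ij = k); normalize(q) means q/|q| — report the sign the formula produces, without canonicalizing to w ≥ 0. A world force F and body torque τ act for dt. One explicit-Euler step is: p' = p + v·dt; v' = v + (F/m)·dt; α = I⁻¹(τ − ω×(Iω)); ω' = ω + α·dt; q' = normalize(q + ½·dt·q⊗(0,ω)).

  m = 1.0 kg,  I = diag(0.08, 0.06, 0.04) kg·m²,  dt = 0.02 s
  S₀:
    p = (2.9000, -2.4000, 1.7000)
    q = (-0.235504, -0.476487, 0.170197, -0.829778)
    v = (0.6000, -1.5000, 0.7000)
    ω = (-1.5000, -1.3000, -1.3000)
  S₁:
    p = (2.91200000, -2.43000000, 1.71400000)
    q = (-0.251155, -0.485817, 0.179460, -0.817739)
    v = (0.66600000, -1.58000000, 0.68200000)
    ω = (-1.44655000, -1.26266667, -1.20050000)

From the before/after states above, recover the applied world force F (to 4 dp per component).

v₁ − v₀ = (0.06600000, -0.08000000, -0.01800000)
applied force F = (3.3000, -4.0000, -0.9000)

F = (3.3000, -4.0000, -0.9000)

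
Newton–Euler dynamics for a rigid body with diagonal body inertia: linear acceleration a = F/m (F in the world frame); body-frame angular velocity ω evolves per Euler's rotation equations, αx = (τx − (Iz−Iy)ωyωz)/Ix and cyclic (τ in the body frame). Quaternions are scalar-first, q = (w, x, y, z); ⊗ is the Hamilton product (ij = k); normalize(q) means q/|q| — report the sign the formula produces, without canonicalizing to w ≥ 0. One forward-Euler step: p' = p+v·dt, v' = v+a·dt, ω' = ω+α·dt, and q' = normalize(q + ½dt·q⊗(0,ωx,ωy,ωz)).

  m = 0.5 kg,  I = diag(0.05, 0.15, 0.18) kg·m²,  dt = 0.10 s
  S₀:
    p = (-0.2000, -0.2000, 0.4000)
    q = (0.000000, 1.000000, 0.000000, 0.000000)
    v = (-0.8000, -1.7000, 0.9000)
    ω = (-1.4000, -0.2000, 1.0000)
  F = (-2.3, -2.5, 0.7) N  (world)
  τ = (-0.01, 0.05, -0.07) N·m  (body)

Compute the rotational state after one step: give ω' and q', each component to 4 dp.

ω' = (-1.4080, -0.2880, 0.9456)
q' = (0.0697, 0.9963, -0.0498, -0.0100)

ω×(Iω) gyroscopic = (-0.0060, 0.1820, 0.0280)
angular accel α = (-0.0800, -0.8800, -0.5444)
ω' = ω + α·dt = (-1.4080, -0.2880, 0.9456)
Hamilton product q⊗(0,ω) = (1.4000000, 0.0000000, -1.0000000, -0.2000000)
updated quaternion q' = (0.0697, 0.9963, -0.0498, -0.0100)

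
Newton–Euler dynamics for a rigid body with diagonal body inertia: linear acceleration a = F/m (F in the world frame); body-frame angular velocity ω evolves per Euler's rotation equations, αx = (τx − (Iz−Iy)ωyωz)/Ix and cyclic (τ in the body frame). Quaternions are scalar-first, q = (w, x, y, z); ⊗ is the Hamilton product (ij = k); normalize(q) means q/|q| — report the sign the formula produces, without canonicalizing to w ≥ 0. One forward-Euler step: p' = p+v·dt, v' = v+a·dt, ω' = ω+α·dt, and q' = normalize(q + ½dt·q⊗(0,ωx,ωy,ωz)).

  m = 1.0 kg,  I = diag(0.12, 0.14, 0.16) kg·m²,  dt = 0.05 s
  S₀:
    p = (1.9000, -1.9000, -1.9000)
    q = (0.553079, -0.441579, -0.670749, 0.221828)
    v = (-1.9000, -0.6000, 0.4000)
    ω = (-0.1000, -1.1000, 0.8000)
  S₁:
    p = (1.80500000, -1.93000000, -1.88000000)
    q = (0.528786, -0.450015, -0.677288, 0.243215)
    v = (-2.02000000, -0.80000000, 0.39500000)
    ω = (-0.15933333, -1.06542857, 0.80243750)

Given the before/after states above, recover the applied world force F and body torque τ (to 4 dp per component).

velocity change Δv = (-0.12000000, -0.20000000, -0.00500000)
applied force F = (-2.4000, -4.0000, -0.1000)
rate change Δω = (-0.05933333, 0.03457143, 0.00243750)
gyro term ω₀×Iω₀ = (-0.0176, 0.0032, 0.0022)
applied torque τ = (-0.1600, 0.1000, 0.0100)

F = (-2.4000, -4.0000, -0.1000)
τ = (-0.1600, 0.1000, 0.0100)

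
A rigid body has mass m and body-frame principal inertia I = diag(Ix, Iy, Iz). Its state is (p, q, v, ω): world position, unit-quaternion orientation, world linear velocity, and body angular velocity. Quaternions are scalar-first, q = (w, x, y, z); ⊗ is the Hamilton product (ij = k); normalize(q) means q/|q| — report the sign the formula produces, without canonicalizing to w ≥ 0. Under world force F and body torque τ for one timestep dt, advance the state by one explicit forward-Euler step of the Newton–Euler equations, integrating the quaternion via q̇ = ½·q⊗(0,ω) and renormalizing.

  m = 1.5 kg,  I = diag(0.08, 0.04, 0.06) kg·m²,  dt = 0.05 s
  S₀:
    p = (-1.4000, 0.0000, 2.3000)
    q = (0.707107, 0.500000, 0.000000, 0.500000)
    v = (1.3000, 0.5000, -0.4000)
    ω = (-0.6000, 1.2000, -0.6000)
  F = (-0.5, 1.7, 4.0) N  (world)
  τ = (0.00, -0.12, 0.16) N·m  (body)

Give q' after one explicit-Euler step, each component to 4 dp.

q' = (0.7216, 0.4741, 0.0212, 0.5041)

2q̇ = q⊗(0,ω) = (0.6000000, -1.0242642, 0.8485284, 0.1757358)
q' = normalize(q + ½dt·q⊗(0,ω)) = (0.7216, 0.4741, 0.0212, 0.5041)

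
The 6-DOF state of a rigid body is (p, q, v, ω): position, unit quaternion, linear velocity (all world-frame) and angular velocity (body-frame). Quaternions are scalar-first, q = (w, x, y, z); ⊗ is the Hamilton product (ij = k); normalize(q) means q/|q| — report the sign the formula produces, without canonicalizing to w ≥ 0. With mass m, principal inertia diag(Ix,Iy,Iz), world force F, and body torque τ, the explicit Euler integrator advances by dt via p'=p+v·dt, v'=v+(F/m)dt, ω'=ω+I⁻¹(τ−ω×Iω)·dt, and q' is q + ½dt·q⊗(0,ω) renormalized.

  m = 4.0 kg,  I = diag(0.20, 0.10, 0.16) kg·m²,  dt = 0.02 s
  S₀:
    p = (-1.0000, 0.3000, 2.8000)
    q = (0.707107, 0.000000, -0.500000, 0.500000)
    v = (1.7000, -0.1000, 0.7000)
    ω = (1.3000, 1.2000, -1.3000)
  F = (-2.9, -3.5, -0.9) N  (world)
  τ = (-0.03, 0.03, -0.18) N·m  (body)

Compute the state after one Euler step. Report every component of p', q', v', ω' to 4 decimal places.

p' = (-0.9660, 0.2980, 2.8140)
q' = (0.7194, 0.0097, -0.4849, 0.4972)
v' = (1.6855, -0.1175, 0.6955)
ω' = (1.3064, 1.2195, -1.3030)

(τ − ω×Iω)/I = (0.3180, 0.9760, -0.1500)
ω + α·dt = (1.3064, 1.2195, -1.3030)
q⊗(0,ω) = (1.2500000, 0.9692391, 1.4985284, -0.2692391)
q' = normalize(q + ½dt·q⊗(0,ω)) = (0.7194, 0.0097, -0.4849, 0.4972)
new position p' = (-0.9660, 0.2980, 2.8140)
v' = v + a·dt = (1.6855, -0.1175, 0.6955)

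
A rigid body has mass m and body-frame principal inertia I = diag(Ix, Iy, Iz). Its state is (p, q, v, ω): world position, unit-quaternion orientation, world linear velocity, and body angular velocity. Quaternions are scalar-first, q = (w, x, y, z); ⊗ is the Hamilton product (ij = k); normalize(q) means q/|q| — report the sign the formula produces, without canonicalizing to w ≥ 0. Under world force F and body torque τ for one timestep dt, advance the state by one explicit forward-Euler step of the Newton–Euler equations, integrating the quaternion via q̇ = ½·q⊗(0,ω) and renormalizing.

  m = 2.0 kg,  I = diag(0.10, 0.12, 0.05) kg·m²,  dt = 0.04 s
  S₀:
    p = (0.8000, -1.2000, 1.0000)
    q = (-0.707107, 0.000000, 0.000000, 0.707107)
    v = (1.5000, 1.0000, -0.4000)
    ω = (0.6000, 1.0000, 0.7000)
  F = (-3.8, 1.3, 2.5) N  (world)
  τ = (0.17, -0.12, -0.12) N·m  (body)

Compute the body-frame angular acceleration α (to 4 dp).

α = (2.1900, -1.1750, -2.6400)

ω×(Iω) gyroscopic = (-0.0490, 0.0210, 0.0120)
(τ − ω×Iω)/I = (2.1900, -1.1750, -2.6400)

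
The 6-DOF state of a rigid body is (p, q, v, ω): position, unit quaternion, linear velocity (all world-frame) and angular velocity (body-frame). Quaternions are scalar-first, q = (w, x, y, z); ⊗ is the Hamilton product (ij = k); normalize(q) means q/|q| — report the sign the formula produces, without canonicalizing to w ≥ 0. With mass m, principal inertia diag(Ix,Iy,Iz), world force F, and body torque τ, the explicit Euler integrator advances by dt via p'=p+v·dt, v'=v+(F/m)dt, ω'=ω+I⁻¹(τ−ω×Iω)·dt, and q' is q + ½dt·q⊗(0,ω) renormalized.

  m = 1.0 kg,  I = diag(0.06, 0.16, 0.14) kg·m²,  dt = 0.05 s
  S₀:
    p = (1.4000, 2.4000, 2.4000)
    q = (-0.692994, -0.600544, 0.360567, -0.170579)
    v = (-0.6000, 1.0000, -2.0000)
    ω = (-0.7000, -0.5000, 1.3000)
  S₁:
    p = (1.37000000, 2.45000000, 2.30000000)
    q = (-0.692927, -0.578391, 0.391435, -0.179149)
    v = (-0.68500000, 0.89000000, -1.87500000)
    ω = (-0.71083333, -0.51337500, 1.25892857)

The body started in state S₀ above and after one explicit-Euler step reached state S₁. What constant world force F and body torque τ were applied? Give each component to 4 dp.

F = (-1.7000, -2.2000, 2.5000)
τ = (0.0000, 0.0300, -0.0800)

ω₁ − ω₀ = (-0.01083333, -0.01337500, -0.04107143)
applied torque τ = (0.0000, 0.0300, -0.0800)
velocity change Δv = (-0.08500000, -0.11000000, 0.12500000)
applied force F = (-1.7000, -2.2000, 2.5000)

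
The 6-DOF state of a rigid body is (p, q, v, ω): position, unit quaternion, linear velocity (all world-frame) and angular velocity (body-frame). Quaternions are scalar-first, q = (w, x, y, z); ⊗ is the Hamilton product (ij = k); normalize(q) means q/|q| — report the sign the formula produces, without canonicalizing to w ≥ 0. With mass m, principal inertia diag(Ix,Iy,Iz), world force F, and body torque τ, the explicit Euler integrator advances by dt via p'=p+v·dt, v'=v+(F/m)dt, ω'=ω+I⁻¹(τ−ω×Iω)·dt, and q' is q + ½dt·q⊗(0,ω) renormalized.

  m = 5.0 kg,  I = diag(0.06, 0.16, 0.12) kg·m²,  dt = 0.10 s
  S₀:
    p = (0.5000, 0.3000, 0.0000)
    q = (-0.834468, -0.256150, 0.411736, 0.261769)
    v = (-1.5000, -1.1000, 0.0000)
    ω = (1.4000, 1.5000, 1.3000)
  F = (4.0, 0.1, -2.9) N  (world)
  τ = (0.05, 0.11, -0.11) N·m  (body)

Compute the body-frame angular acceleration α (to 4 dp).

α = (2.1333, 1.3700, -2.6667)

gyro term ω×Iω = (-0.0780, -0.1092, 0.2100)
angular accel α = (2.1333, 1.3700, -2.6667)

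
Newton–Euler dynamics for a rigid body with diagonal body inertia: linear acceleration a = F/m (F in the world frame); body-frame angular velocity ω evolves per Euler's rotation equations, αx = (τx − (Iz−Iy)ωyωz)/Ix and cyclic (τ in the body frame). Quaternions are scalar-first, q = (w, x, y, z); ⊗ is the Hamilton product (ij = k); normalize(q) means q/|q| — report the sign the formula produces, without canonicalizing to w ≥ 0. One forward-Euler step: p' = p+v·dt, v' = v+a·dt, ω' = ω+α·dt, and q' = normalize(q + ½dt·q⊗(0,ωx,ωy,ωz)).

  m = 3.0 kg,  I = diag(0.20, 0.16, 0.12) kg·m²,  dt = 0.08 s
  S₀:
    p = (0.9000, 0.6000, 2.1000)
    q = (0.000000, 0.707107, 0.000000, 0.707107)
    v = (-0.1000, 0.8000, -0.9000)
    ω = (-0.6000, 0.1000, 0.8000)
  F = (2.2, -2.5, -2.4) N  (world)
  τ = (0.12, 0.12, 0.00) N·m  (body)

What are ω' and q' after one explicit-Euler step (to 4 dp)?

gyro term ω×Iω = (-0.0032, -0.0384, 0.0024)
α = I⁻¹(τ − ω×Iω) = (0.6160, 0.9900, -0.0200)
ω + α·dt = (-0.5507, 0.1792, 0.7984)
q⊗(0,ω) = (-0.1414214, -0.0707107, -0.9899498, 0.0707107)
updated quaternion q' = (-0.0057, 0.7037, -0.0396, 0.7094)

ω' = (-0.5507, 0.1792, 0.7984)
q' = (-0.0057, 0.7037, -0.0396, 0.7094)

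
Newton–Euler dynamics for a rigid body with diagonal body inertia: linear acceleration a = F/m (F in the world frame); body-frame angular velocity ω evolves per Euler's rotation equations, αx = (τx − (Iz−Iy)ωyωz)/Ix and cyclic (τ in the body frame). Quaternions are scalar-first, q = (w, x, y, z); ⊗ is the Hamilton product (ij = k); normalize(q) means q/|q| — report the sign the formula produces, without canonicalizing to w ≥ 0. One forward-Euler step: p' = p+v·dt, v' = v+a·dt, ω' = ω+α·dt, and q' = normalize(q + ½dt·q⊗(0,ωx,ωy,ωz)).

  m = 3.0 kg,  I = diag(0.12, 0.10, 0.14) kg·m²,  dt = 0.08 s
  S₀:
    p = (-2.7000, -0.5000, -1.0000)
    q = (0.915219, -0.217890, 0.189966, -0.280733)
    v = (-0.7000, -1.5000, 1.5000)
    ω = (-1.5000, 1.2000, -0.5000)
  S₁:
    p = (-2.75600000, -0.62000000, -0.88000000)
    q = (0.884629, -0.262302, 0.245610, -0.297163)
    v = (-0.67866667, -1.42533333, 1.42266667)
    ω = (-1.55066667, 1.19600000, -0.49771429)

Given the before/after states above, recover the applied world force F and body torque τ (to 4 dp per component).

v₁ − v₀ = (0.02133333, 0.07466667, -0.07733333)
applied force F = (0.8000, 2.8000, -2.9000)
ω₁ − ω₀ = (-0.05066667, -0.00400000, 0.00228571)
I·α + gyro = (-0.1000, -0.0200, 0.0400)

F = (0.8000, 2.8000, -2.9000)
τ = (-0.1000, -0.0200, 0.0400)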